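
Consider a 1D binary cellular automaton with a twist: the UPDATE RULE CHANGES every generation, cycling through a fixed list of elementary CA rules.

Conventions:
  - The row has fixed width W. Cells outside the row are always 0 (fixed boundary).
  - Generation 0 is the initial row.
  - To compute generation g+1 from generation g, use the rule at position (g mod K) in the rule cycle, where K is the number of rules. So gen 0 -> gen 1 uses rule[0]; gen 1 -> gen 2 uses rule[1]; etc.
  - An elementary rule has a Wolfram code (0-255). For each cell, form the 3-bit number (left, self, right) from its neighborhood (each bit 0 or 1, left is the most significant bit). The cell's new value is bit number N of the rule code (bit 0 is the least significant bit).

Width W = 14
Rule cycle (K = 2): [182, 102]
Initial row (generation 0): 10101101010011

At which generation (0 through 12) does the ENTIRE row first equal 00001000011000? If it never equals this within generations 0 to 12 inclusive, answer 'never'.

Answer: never

Derivation:
Gen 0: 10101101010011
Gen 1 (rule 182): 11110011111100
Gen 2 (rule 102): 00010100000100
Gen 3 (rule 182): 00111110001110
Gen 4 (rule 102): 01000010010010
Gen 5 (rule 182): 11100111111111
Gen 6 (rule 102): 00101000000001
Gen 7 (rule 182): 01111100000011
Gen 8 (rule 102): 10000100000101
Gen 9 (rule 182): 11001110001111
Gen 10 (rule 102): 01010010010001
Gen 11 (rule 182): 11111111111011
Gen 12 (rule 102): 00000000001101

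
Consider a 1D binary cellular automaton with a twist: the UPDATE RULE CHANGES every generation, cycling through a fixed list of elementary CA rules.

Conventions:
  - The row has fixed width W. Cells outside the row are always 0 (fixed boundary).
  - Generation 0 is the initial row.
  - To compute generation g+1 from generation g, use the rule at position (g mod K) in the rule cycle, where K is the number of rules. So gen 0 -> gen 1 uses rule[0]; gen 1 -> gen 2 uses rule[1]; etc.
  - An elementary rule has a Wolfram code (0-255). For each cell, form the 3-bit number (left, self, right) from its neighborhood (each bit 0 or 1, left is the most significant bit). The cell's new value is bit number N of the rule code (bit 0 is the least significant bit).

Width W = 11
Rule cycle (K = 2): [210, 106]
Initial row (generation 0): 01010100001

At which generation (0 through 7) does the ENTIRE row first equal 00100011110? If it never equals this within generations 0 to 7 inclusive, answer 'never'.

Answer: 5

Derivation:
Gen 0: 01010100001
Gen 1 (rule 210): 10000010010
Gen 2 (rule 106): 00000100100
Gen 3 (rule 210): 00001011010
Gen 4 (rule 106): 00010111100
Gen 5 (rule 210): 00100011110
Gen 6 (rule 106): 01000110010
Gen 7 (rule 210): 10101011101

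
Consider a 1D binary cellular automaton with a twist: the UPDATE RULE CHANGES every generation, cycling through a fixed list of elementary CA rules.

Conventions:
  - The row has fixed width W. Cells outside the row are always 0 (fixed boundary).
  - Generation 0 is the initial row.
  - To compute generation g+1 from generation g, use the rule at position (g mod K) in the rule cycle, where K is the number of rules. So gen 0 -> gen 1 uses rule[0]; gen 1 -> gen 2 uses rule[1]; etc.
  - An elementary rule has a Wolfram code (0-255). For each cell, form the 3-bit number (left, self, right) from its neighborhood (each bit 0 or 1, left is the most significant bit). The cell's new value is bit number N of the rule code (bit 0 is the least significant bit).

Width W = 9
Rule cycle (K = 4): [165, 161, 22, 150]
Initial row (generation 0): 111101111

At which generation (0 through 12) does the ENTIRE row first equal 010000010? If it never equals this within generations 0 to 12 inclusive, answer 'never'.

Answer: 4

Derivation:
Gen 0: 111101111
Gen 1 (rule 165): 011010110
Gen 2 (rule 161): 000101000
Gen 3 (rule 22): 001101100
Gen 4 (rule 150): 010000010
Gen 5 (rule 165): 010111010
Gen 6 (rule 161): 001010100
Gen 7 (rule 22): 011010110
Gen 8 (rule 150): 100010001
Gen 9 (rule 165): 101010101
Gen 10 (rule 161): 010101010
Gen 11 (rule 22): 110101011
Gen 12 (rule 150): 000101000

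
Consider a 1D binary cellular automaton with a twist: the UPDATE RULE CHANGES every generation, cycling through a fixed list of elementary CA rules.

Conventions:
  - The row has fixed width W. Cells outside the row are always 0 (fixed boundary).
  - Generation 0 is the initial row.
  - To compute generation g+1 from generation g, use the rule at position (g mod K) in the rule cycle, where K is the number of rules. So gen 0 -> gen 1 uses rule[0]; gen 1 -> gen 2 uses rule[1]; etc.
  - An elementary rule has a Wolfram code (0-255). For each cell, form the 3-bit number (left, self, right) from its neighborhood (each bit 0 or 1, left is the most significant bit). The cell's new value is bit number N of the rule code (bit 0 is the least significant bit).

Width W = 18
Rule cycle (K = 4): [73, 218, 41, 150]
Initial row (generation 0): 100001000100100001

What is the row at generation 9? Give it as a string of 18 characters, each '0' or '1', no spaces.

Answer: 000010101010000100

Derivation:
Gen 0: 100001000100100001
Gen 1 (rule 73): 001100010000001100
Gen 2 (rule 218): 011110101000011110
Gen 3 (rule 41): 010001010011010000
Gen 4 (rule 150): 111011011100011000
Gen 5 (rule 73): 101011010101011011
Gen 6 (rule 218): 000011000000011011
Gen 7 (rule 41): 111010011111010110
Gen 8 (rule 150): 010011101110010001
Gen 9 (rule 73): 000010101010000100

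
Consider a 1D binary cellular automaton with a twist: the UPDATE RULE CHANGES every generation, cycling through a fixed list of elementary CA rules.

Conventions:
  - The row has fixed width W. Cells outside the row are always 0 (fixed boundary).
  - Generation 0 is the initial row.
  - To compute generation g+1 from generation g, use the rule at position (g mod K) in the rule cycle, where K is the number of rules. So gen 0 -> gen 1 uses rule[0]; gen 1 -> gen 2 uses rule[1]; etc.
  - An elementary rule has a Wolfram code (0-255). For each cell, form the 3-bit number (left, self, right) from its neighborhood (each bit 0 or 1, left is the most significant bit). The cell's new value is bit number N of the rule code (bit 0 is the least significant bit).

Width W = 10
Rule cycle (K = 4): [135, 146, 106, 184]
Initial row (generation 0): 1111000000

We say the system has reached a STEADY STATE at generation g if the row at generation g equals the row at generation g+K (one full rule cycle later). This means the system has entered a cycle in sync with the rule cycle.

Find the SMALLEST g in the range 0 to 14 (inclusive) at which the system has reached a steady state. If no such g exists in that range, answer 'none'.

Gen 0: 1111000000
Gen 1 (rule 135): 0110011111
Gen 2 (rule 146): 1001101110
Gen 3 (rule 106): 0011111010
Gen 4 (rule 184): 0011110101
Gen 5 (rule 135): 1101100101
Gen 6 (rule 146): 0000011000
Gen 7 (rule 106): 0000111000
Gen 8 (rule 184): 0000110100
Gen 9 (rule 135): 1111000101
Gen 10 (rule 146): 0110101000
Gen 11 (rule 106): 1111010000
Gen 12 (rule 184): 1110101000
Gen 13 (rule 135): 0100101011
Gen 14 (rule 146): 1011000000
Gen 15 (rule 106): 0111000000
Gen 16 (rule 184): 0110100000
Gen 17 (rule 135): 1000101111
Gen 18 (rule 146): 0101000110

Answer: none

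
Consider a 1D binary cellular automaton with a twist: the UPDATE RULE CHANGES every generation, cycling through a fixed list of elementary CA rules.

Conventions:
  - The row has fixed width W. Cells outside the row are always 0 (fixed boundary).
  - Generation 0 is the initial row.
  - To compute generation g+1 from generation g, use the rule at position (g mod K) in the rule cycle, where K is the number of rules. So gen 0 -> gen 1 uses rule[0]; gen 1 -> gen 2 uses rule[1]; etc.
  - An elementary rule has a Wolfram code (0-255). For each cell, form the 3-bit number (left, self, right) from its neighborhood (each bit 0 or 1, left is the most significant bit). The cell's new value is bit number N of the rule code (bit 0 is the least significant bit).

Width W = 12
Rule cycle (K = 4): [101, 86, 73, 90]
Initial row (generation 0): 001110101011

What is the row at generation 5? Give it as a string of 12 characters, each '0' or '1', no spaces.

Gen 0: 001110101011
Gen 1 (rule 101): 100011111101
Gen 2 (rule 86): 110100000101
Gen 3 (rule 73): 110001110000
Gen 4 (rule 90): 111011011000
Gen 5 (rule 101): 001101101011

Answer: 001101101011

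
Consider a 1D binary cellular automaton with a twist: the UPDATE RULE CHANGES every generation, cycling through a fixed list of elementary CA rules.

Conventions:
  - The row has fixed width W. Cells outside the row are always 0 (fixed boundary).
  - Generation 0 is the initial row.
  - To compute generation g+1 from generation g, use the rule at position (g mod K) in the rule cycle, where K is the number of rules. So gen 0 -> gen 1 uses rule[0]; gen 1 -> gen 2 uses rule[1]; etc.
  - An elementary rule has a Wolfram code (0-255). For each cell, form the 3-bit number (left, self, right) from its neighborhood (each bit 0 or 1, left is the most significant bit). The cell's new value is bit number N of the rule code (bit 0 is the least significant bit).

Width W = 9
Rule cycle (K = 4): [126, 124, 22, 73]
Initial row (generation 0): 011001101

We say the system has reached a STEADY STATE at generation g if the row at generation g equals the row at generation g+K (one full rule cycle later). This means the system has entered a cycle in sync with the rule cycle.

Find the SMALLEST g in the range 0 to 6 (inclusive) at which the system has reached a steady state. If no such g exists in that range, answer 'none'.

Answer: none

Derivation:
Gen 0: 011001101
Gen 1 (rule 126): 111111111
Gen 2 (rule 124): 100000001
Gen 3 (rule 22): 110000011
Gen 4 (rule 73): 110111011
Gen 5 (rule 126): 111101111
Gen 6 (rule 124): 100111001
Gen 7 (rule 22): 111000111
Gen 8 (rule 73): 101010101
Gen 9 (rule 126): 111111111
Gen 10 (rule 124): 100000001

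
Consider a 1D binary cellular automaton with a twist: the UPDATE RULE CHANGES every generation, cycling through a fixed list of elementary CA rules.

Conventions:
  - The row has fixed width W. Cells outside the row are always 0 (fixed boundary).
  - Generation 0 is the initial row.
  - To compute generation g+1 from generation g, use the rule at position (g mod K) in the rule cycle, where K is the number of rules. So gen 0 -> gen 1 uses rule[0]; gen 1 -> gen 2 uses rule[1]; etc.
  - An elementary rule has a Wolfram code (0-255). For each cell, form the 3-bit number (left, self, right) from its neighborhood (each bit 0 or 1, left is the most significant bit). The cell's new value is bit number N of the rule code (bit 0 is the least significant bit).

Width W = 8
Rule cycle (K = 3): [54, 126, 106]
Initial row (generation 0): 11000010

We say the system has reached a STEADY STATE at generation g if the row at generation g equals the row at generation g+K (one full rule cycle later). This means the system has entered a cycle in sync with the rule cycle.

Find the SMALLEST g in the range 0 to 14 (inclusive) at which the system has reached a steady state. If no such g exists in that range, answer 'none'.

Answer: 7

Derivation:
Gen 0: 11000010
Gen 1 (rule 54): 00100111
Gen 2 (rule 126): 01111101
Gen 3 (rule 106): 11000110
Gen 4 (rule 54): 00101001
Gen 5 (rule 126): 01111111
Gen 6 (rule 106): 11000001
Gen 7 (rule 54): 00100011
Gen 8 (rule 126): 01110111
Gen 9 (rule 106): 11011101
Gen 10 (rule 54): 00100011
Gen 11 (rule 126): 01110111
Gen 12 (rule 106): 11011101
Gen 13 (rule 54): 00100011
Gen 14 (rule 126): 01110111
Gen 15 (rule 106): 11011101
Gen 16 (rule 54): 00100011
Gen 17 (rule 126): 01110111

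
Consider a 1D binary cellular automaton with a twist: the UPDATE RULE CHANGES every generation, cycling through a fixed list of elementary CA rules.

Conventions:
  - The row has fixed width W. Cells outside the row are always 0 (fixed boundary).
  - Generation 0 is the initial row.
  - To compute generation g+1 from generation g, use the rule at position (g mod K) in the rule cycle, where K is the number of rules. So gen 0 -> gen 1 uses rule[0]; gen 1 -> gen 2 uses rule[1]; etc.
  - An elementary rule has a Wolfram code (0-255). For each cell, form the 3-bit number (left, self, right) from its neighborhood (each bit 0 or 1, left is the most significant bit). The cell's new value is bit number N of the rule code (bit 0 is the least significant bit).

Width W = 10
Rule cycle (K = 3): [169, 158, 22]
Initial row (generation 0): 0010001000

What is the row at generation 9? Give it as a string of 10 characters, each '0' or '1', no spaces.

Answer: 0000001100

Derivation:
Gen 0: 0010001000
Gen 1 (rule 169): 1000100011
Gen 2 (rule 158): 1101110110
Gen 3 (rule 22): 0000000001
Gen 4 (rule 169): 1111111100
Gen 5 (rule 158): 1111111010
Gen 6 (rule 22): 0000000011
Gen 7 (rule 169): 1111111010
Gen 8 (rule 158): 1111110011
Gen 9 (rule 22): 0000001100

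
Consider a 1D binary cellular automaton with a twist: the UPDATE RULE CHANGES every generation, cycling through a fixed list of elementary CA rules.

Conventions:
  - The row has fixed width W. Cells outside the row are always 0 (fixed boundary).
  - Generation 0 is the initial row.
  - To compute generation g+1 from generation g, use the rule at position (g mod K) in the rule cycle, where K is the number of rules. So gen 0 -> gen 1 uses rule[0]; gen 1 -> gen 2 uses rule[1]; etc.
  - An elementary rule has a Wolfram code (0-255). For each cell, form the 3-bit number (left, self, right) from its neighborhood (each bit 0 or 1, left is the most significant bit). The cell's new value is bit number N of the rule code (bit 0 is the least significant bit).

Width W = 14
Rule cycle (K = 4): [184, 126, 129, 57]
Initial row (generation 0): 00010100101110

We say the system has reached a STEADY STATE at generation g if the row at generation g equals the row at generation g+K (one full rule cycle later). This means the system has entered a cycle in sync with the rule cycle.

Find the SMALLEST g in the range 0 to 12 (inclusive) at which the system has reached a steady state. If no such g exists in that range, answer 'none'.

Gen 0: 00010100101110
Gen 1 (rule 184): 00001010011101
Gen 2 (rule 126): 00011111110111
Gen 3 (rule 129): 11001111100010
Gen 4 (rule 57): 10101000011001
Gen 5 (rule 184): 01010100010100
Gen 6 (rule 126): 11111110111110
Gen 7 (rule 129): 01111100011100
Gen 8 (rule 57): 01000011010011
Gen 9 (rule 184): 00100010101010
Gen 10 (rule 126): 01110111111111
Gen 11 (rule 129): 00100011111110
Gen 12 (rule 57): 10011010000001
Gen 13 (rule 184): 01010101000000
Gen 14 (rule 126): 11111111100000
Gen 15 (rule 129): 01111111001111
Gen 16 (rule 57): 01000000101000

Answer: none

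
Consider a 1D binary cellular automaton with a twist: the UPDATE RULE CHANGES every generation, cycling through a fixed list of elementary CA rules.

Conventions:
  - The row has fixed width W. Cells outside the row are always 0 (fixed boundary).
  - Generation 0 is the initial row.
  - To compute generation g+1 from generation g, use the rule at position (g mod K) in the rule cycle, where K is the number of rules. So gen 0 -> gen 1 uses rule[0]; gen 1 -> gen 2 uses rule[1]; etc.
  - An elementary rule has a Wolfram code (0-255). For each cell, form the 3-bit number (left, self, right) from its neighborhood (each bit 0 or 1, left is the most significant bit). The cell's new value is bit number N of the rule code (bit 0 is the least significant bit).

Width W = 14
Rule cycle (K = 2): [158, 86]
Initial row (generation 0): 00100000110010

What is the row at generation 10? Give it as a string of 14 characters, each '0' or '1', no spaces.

Answer: 10010001010011

Derivation:
Gen 0: 00100000110010
Gen 1 (rule 158): 01110001101111
Gen 2 (rule 86): 10011010100001
Gen 3 (rule 158): 11110010110011
Gen 4 (rule 86): 00011110011101
Gen 5 (rule 158): 00111101111001
Gen 6 (rule 86): 01000100001111
Gen 7 (rule 158): 11101110011110
Gen 8 (rule 86): 00100011100011
Gen 9 (rule 158): 01110111010110
Gen 10 (rule 86): 10010001010011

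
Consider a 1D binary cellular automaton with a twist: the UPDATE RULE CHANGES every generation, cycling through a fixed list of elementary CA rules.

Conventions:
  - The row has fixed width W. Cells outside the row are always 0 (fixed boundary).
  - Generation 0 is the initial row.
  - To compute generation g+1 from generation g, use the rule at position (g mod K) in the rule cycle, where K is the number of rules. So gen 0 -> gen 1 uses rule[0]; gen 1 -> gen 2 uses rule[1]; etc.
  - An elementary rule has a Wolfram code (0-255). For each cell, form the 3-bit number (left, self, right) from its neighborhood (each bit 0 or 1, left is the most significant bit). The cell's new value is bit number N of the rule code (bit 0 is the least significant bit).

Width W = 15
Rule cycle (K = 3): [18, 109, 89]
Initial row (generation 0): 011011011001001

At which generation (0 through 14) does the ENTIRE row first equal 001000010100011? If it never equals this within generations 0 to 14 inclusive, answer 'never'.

Gen 0: 011011011001001
Gen 1 (rule 18): 100000000110110
Gen 2 (rule 109): 101111110111110
Gen 3 (rule 89): 001000010100011
Gen 4 (rule 18): 010100100010100
Gen 5 (rule 109): 011100101011101
Gen 6 (rule 89): 010110000010100
Gen 7 (rule 18): 100001000100010
Gen 8 (rule 109): 101101010101010
Gen 9 (rule 89): 001100000000001
Gen 10 (rule 18): 010010000000010
Gen 11 (rule 109): 010010111111010
Gen 12 (rule 89): 001000100001001
Gen 13 (rule 18): 010101010010110
Gen 14 (rule 109): 011111110011110

Answer: 3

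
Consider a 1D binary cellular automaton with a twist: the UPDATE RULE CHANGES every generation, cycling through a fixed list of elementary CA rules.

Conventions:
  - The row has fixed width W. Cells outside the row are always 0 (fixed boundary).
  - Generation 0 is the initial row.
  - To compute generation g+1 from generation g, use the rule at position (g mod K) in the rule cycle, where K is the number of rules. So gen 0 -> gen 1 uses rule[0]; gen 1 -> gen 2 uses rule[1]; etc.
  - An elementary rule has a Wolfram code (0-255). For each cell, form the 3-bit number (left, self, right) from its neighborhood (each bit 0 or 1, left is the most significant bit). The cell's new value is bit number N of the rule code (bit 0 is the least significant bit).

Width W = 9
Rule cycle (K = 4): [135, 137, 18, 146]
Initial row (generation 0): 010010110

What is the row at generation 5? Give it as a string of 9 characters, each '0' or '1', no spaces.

Gen 0: 010010110
Gen 1 (rule 135): 110110000
Gen 2 (rule 137): 100100111
Gen 3 (rule 18): 011011000
Gen 4 (rule 146): 100000100
Gen 5 (rule 135): 101111101

Answer: 101111101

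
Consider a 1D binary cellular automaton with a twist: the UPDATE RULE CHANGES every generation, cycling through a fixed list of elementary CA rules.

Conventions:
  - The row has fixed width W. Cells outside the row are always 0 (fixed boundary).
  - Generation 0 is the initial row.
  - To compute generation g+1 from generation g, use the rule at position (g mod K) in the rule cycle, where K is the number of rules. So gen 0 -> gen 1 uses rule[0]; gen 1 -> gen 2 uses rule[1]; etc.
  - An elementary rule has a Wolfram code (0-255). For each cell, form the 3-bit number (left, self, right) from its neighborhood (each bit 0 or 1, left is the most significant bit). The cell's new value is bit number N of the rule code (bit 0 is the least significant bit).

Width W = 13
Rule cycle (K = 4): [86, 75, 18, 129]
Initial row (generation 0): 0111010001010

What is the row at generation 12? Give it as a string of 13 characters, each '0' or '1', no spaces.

Answer: 1111110000100

Derivation:
Gen 0: 0111010001010
Gen 1 (rule 86): 1001011011011
Gen 2 (rule 75): 0010011011011
Gen 3 (rule 18): 0101100000000
Gen 4 (rule 129): 0000001111111
Gen 5 (rule 86): 0000010000001
Gen 6 (rule 75): 1111100111110
Gen 7 (rule 18): 0000011000001
Gen 8 (rule 129): 1111000011100
Gen 9 (rule 86): 0001100100110
Gen 10 (rule 75): 1111101001110
Gen 11 (rule 18): 0000000110001
Gen 12 (rule 129): 1111110000100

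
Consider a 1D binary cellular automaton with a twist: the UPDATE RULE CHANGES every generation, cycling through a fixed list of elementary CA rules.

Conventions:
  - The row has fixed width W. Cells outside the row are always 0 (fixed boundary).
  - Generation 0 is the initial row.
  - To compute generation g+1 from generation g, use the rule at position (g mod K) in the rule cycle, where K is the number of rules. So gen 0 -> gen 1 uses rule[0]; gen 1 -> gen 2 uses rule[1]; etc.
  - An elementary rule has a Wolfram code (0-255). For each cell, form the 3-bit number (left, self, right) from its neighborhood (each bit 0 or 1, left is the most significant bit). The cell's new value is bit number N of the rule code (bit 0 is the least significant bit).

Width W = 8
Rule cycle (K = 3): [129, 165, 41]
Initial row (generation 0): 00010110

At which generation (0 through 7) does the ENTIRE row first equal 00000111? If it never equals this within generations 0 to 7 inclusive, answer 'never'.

Answer: 4

Derivation:
Gen 0: 00010110
Gen 1 (rule 129): 11000000
Gen 2 (rule 165): 00011111
Gen 3 (rule 41): 11010000
Gen 4 (rule 129): 00000111
Gen 5 (rule 165): 11110010
Gen 6 (rule 41): 10000000
Gen 7 (rule 129): 00111111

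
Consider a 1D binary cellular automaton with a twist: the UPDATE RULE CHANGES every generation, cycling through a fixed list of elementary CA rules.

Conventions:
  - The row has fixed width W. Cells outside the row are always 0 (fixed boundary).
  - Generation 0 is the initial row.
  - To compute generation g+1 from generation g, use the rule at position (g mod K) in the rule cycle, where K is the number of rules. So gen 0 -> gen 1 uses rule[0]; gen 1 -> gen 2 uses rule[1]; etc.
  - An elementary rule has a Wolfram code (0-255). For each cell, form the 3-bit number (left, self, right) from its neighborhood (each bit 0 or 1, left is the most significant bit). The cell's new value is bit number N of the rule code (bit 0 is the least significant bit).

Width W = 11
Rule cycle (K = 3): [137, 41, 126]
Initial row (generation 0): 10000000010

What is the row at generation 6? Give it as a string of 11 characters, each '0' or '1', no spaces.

Gen 0: 10000000010
Gen 1 (rule 137): 00111111000
Gen 2 (rule 41): 10100000011
Gen 3 (rule 126): 11110000111
Gen 4 (rule 137): 11100110110
Gen 5 (rule 41): 10000101100
Gen 6 (rule 126): 11001111110

Answer: 11001111110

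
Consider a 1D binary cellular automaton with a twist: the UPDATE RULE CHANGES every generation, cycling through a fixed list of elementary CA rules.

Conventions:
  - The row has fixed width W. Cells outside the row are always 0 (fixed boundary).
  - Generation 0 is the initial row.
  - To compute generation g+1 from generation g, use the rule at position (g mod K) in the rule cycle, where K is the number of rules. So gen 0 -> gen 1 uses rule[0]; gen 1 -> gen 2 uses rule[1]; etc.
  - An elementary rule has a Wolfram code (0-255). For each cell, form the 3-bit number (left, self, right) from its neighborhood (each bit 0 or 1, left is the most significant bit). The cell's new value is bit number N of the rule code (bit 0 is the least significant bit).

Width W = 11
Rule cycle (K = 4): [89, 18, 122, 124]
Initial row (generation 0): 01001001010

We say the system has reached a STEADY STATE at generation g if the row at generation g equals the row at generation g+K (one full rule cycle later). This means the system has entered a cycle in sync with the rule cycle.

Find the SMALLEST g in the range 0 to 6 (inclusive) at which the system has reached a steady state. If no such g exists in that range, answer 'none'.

Answer: 6

Derivation:
Gen 0: 01001001010
Gen 1 (rule 89): 00100100001
Gen 2 (rule 18): 01011010010
Gen 3 (rule 122): 10111101101
Gen 4 (rule 124): 11100111111
Gen 5 (rule 89): 10110100001
Gen 6 (rule 18): 00000010010
Gen 7 (rule 122): 00000101101
Gen 8 (rule 124): 00000111111
Gen 9 (rule 89): 11110100001
Gen 10 (rule 18): 00000010010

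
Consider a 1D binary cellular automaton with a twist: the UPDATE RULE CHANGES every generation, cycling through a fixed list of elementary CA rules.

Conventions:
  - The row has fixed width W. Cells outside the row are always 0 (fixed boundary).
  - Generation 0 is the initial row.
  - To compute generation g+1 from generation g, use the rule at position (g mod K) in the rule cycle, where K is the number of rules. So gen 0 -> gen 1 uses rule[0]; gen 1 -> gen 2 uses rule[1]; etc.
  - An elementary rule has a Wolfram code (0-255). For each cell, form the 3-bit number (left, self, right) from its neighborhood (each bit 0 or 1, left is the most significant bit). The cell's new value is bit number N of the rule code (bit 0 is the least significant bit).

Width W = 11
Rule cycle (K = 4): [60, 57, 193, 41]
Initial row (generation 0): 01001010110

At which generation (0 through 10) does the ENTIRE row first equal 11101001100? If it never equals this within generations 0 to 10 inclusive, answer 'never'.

Gen 0: 01001010110
Gen 1 (rule 60): 01101111101
Gen 2 (rule 57): 01011000010
Gen 3 (rule 193): 00001011000
Gen 4 (rule 41): 11100110011
Gen 5 (rule 60): 10010101010
Gen 6 (rule 57): 01001010101
Gen 7 (rule 193): 00000000000
Gen 8 (rule 41): 11111111111
Gen 9 (rule 60): 10000000000
Gen 10 (rule 57): 01111111111

Answer: never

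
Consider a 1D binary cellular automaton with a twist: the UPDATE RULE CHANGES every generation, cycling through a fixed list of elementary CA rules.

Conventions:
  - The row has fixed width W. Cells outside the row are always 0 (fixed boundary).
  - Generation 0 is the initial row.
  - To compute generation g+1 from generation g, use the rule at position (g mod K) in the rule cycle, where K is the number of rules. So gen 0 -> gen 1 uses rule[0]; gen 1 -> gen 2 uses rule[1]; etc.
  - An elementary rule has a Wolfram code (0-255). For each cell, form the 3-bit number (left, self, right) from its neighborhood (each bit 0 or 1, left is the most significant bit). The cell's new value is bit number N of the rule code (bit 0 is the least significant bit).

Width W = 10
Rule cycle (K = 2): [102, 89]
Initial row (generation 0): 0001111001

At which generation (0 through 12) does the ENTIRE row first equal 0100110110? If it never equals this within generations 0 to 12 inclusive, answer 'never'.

Gen 0: 0001111001
Gen 1 (rule 102): 0010001011
Gen 2 (rule 89): 1001100011
Gen 3 (rule 102): 1010100101
Gen 4 (rule 89): 0000010000
Gen 5 (rule 102): 0000110000
Gen 6 (rule 89): 1110111111
Gen 7 (rule 102): 0011000001
Gen 8 (rule 89): 1011111100
Gen 9 (rule 102): 1100000100
Gen 10 (rule 89): 1111110011
Gen 11 (rule 102): 0000010101
Gen 12 (rule 89): 1111000000

Answer: never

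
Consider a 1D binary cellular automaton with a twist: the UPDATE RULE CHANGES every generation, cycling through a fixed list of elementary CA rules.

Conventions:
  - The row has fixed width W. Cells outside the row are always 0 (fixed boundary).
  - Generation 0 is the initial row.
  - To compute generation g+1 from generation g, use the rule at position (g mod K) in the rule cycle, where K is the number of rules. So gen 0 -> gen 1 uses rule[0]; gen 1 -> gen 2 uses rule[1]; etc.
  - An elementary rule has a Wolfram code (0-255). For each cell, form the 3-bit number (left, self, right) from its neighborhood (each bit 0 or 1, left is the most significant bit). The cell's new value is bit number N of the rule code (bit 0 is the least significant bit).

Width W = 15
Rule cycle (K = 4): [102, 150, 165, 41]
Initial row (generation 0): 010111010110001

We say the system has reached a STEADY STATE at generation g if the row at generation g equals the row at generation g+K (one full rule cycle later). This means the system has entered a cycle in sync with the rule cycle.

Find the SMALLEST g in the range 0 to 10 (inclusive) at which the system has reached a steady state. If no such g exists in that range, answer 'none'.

Gen 0: 010111010110001
Gen 1 (rule 102): 111001111010011
Gen 2 (rule 150): 010110110011100
Gen 3 (rule 165): 011001000001001
Gen 4 (rule 41): 010000011100000
Gen 5 (rule 102): 110000100100000
Gen 6 (rule 150): 001001111110000
Gen 7 (rule 165): 101000111100111
Gen 8 (rule 41): 010010100000100
Gen 9 (rule 102): 110111100001100
Gen 10 (rule 150): 000011010010010
Gen 11 (rule 165): 111000110010010
Gen 12 (rule 41): 100010100000000
Gen 13 (rule 102): 100111100000000
Gen 14 (rule 150): 111011010000000

Answer: none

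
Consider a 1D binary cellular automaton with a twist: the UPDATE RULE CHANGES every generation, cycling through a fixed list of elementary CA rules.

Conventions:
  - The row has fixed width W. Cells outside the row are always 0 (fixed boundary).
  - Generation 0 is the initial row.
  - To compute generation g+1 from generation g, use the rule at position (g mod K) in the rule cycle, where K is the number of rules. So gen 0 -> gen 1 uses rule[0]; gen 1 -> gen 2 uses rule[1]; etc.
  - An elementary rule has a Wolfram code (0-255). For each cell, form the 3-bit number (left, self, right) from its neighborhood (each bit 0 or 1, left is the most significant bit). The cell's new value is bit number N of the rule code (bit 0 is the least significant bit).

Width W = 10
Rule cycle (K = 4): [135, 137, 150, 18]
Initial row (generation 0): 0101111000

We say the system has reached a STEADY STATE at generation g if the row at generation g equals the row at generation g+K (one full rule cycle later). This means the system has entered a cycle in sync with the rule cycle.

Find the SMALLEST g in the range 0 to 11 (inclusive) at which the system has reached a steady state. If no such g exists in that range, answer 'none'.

Gen 0: 0101111000
Gen 1 (rule 135): 1100110011
Gen 2 (rule 137): 1000100010
Gen 3 (rule 150): 1101110111
Gen 4 (rule 18): 0000000000
Gen 5 (rule 135): 1111111111
Gen 6 (rule 137): 1111111110
Gen 7 (rule 150): 0111111101
Gen 8 (rule 18): 1000000000
Gen 9 (rule 135): 1011111111
Gen 10 (rule 137): 0011111110
Gen 11 (rule 150): 0101111101
Gen 12 (rule 18): 1000000000
Gen 13 (rule 135): 1011111111
Gen 14 (rule 137): 0011111110
Gen 15 (rule 150): 0101111101

Answer: 8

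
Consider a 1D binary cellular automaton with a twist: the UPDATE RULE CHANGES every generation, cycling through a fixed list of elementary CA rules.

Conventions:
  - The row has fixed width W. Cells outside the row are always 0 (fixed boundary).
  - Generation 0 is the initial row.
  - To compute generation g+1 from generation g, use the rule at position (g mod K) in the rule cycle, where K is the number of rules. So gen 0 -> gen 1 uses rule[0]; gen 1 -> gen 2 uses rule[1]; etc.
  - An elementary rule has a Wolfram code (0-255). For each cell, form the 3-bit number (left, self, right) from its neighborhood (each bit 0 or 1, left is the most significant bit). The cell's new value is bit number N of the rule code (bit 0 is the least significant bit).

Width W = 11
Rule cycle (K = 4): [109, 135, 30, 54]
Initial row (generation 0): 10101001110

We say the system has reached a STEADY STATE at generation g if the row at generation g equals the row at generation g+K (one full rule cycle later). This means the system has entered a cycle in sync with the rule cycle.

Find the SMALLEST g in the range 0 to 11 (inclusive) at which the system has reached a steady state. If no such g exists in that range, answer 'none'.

Gen 0: 10101001110
Gen 1 (rule 109): 11111001010
Gen 2 (rule 135): 01110011010
Gen 3 (rule 30): 11001110011
Gen 4 (rule 54): 00110001100
Gen 5 (rule 109): 10110101101
Gen 6 (rule 135): 10000100001
Gen 7 (rule 30): 11001110011
Gen 8 (rule 54): 00110001100
Gen 9 (rule 109): 10110101101
Gen 10 (rule 135): 10000100001
Gen 11 (rule 30): 11001110011
Gen 12 (rule 54): 00110001100
Gen 13 (rule 109): 10110101101
Gen 14 (rule 135): 10000100001
Gen 15 (rule 30): 11001110011

Answer: 3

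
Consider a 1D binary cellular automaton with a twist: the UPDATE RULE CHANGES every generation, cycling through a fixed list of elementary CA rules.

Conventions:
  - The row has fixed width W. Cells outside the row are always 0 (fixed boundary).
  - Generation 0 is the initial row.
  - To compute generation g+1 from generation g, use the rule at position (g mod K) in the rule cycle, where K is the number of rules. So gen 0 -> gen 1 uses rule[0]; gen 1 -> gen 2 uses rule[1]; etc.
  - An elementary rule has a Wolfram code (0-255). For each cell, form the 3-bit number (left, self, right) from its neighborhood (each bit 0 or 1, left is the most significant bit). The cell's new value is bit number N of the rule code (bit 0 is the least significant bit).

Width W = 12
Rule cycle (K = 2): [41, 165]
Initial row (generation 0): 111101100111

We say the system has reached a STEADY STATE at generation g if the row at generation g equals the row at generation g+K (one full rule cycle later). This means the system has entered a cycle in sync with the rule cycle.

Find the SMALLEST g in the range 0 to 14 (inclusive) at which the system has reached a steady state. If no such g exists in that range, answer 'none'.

Gen 0: 111101100111
Gen 1 (rule 41): 100011000100
Gen 2 (rule 165): 101000010101
Gen 3 (rule 41): 010011001010
Gen 4 (rule 165): 010000001110
Gen 5 (rule 41): 000111101000
Gen 6 (rule 165): 110011011011
Gen 7 (rule 41): 100010110110
Gen 8 (rule 165): 101011001000
Gen 9 (rule 41): 010110000011
Gen 10 (rule 165): 011000111000
Gen 11 (rule 41): 010010100011
Gen 12 (rule 165): 010011101000
Gen 13 (rule 41): 000010010011
Gen 14 (rule 165): 111010010000
Gen 15 (rule 41): 100100000111
Gen 16 (rule 165): 100101110010

Answer: none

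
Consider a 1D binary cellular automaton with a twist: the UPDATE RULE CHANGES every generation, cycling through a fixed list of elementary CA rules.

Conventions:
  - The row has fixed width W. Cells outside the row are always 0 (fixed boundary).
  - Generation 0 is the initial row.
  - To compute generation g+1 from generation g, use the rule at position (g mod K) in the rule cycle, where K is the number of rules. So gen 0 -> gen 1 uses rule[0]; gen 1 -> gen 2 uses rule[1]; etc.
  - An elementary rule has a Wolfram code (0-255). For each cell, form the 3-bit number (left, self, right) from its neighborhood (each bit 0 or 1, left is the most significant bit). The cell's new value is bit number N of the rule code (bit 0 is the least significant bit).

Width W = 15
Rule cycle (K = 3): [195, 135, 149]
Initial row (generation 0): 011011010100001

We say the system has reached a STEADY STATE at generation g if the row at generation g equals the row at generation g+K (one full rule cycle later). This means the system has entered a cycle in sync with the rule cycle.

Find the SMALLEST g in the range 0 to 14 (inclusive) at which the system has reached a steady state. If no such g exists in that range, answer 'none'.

Answer: none

Derivation:
Gen 0: 011011010100001
Gen 1 (rule 195): 101001000001110
Gen 2 (rule 135): 101011011110100
Gen 3 (rule 149): 101000001100111
Gen 4 (rule 195): 000011110101011
Gen 5 (rule 135): 111101100101000
Gen 6 (rule 149): 011000010101111
Gen 7 (rule 195): 101011100000111
Gen 8 (rule 135): 101001001111010
Gen 9 (rule 149): 101101100110011
Gen 10 (rule 195): 000100101010101
Gen 11 (rule 135): 111101101010101
Gen 12 (rule 149): 011000001010101
Gen 13 (rule 195): 101011110000000
Gen 14 (rule 135): 101001100111111
Gen 15 (rule 149): 101100010011110
Gen 16 (rule 195): 000101100101110
Gen 17 (rule 135): 111100001100100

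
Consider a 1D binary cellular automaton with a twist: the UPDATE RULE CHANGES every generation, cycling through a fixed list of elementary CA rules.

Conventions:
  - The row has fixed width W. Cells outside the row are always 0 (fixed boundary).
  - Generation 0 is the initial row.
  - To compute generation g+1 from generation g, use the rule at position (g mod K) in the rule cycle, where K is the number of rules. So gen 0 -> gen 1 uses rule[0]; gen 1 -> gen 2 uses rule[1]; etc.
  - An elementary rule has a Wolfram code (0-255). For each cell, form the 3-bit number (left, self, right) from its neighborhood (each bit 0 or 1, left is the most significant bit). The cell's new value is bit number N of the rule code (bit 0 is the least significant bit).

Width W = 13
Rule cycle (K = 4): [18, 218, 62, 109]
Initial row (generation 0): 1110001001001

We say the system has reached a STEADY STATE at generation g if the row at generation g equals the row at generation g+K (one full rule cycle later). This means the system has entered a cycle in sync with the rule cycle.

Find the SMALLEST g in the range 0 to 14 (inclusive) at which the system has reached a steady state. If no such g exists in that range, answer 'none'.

Answer: 13

Derivation:
Gen 0: 1110001001001
Gen 1 (rule 18): 0001010110110
Gen 2 (rule 218): 0010000110111
Gen 3 (rule 62): 0111001101100
Gen 4 (rule 109): 0101001111101
Gen 5 (rule 18): 1000110000000
Gen 6 (rule 218): 0101111000000
Gen 7 (rule 62): 1111000100000
Gen 8 (rule 109): 1001010101111
Gen 9 (rule 18): 0110000000000
Gen 10 (rule 218): 1111000000000
Gen 11 (rule 62): 1000100000000
Gen 12 (rule 109): 1010101111111
Gen 13 (rule 18): 0000000000000
Gen 14 (rule 218): 0000000000000
Gen 15 (rule 62): 0000000000000
Gen 16 (rule 109): 1111111111111
Gen 17 (rule 18): 0000000000000
Gen 18 (rule 218): 0000000000000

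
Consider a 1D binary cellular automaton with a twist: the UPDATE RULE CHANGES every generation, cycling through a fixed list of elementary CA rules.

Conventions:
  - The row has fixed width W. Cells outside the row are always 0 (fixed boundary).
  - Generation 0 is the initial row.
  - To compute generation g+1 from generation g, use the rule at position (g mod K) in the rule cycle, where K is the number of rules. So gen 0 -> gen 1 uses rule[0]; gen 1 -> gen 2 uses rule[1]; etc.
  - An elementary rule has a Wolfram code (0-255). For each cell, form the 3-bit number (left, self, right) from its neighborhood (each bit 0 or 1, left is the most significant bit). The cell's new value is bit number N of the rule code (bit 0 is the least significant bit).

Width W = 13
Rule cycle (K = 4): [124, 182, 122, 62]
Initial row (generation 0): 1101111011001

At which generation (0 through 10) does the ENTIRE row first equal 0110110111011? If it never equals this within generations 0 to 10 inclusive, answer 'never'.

Answer: 2

Derivation:
Gen 0: 1101111011001
Gen 1 (rule 124): 1111001111101
Gen 2 (rule 182): 0110110111011
Gen 3 (rule 122): 1111111101111
Gen 4 (rule 62): 1000000011000
Gen 5 (rule 124): 1100000011100
Gen 6 (rule 182): 0010000101010
Gen 7 (rule 122): 0101001010101
Gen 8 (rule 62): 1111111111111
Gen 9 (rule 124): 1000000000001
Gen 10 (rule 182): 1100000000011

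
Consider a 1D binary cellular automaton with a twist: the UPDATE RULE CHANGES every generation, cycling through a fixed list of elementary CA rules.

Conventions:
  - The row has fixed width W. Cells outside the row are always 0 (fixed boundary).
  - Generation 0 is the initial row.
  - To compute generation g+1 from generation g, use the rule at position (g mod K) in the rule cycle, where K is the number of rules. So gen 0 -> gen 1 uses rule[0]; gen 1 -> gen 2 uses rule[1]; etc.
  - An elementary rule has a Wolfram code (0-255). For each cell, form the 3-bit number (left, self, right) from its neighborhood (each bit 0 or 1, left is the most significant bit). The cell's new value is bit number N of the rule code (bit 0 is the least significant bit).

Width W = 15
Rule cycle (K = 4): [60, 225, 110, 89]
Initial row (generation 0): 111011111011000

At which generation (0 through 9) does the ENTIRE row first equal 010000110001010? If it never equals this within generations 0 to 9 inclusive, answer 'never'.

Answer: never

Derivation:
Gen 0: 111011111011000
Gen 1 (rule 60): 100110000110100
Gen 2 (rule 225): 000010110011001
Gen 3 (rule 110): 000111110111011
Gen 4 (rule 89): 110100010101011
Gen 5 (rule 60): 101110011111110
Gen 6 (rule 225): 010110001111110
Gen 7 (rule 110): 111110011000010
Gen 8 (rule 89): 100011011111001
Gen 9 (rule 60): 110010110000101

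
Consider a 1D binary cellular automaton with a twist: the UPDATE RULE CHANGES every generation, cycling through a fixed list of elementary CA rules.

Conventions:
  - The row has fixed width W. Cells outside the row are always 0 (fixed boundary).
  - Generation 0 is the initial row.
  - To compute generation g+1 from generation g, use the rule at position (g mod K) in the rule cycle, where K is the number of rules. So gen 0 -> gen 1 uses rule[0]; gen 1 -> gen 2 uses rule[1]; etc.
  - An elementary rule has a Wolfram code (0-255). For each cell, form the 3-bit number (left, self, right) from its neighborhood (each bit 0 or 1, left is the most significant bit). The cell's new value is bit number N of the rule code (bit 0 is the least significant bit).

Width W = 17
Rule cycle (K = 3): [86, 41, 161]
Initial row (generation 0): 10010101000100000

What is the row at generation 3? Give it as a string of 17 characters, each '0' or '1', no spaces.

Gen 0: 10010101000100000
Gen 1 (rule 86): 11110101101110000
Gen 2 (rule 41): 10001011011000111
Gen 3 (rule 161): 00100100100010010

Answer: 00100100100010010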